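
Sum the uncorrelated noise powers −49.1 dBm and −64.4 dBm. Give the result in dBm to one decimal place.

−49.0 dBm

Convert to linear, add, convert back:
P₁ = 1.23×10⁻⁸ W, P₂ = 3.63×10⁻¹⁰ W
P_tot = 1.27×10⁻⁸ W → 10 log₁₀(P_tot / 10⁻³) = −49.0 dBm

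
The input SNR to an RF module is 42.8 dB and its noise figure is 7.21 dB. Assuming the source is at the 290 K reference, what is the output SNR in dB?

35.59 dB

By definition F = SNR_in/SNR_out, so in dB: SNR_out = SNR_in − NF
SNR_out = 42.8 − 7.21 = 35.59 dB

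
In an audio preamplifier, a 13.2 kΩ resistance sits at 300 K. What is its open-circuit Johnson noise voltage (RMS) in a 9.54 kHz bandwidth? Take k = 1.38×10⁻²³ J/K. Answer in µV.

1.44 µV

V_n = √(4kTRB)
4kTRB = 4 × 1.38×10⁻²³ × 300 × 1.32×10⁴ × 9.54×10³ = 2.09×10⁻¹² V²
V_n = √(2.09×10⁻¹²) = 1.44×10⁻⁶ V = 1.44 µV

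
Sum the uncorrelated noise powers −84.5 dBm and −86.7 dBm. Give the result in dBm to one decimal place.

Convert to linear, add, convert back:
P₁ = 3.55×10⁻¹² W, P₂ = 2.14×10⁻¹² W
P_tot = 5.69×10⁻¹² W → 10 log₁₀(P_tot / 10⁻³) = −82.5 dBm

−82.5 dBm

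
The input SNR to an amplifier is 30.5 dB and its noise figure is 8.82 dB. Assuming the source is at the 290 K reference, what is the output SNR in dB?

By definition F = SNR_in/SNR_out, so in dB: SNR_out = SNR_in − NF
SNR_out = 30.5 − 8.82 = 21.68 dB

21.68 dB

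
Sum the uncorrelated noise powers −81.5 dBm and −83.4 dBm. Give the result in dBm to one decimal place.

Convert to linear, add, convert back:
P₁ = 7.08×10⁻¹² W, P₂ = 4.57×10⁻¹² W
P_tot = 1.17×10⁻¹¹ W → 10 log₁₀(P_tot / 10⁻³) = −79.3 dBm

−79.3 dBm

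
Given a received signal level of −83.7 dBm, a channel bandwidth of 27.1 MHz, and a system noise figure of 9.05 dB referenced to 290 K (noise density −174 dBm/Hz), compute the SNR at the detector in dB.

Noise floor: N = −174 + 10 log₁₀(B) + NF
10 log₁₀(2.71×10⁷) = 74.33 dB
N = −174 + 74.33 + 9.05 = −90.62 dBm
SNR = P_sig − N = −83.7 − (−90.62) = 6.92 dB → 6.9 dB

6.9 dB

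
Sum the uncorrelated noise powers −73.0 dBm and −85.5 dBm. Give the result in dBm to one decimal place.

−72.8 dBm

Convert to linear, add, convert back:
P₁ = 5.01×10⁻¹¹ W, P₂ = 2.82×10⁻¹² W
P_tot = 5.29×10⁻¹¹ W → 10 log₁₀(P_tot / 10⁻³) = −72.8 dBm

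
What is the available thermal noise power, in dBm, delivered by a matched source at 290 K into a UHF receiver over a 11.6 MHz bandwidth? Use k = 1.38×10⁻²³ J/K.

−103.3 dBm

P_n = kTB = 1.38×10⁻²³ × 290 × 1.16×10⁷ = 4.64×10⁻¹⁴ W
In dBm: 10 log₁₀(4.64×10⁻¹⁴ / 10⁻³) = −103.3 dBm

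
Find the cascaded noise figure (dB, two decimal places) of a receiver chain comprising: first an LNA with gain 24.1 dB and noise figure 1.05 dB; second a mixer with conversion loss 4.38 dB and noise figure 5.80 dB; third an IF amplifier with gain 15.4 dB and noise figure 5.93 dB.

Convert to linear (a loss of L dB is a gain of −L dB): F_i = 10^(NF_i/10), G_i = 10^(G_i,dB/10)
  Stage 1: F_1 = 10^(1.05/10) = 1.274, G_1 = 10^(24.1/10) = 257.0
  Stage 2: F_2 = 10^(5.80/10) = 3.802, G_2 = 10^(−4.38/10) = 0.3648
  Stage 3: F_3 = 10^(5.93/10) = 3.917, G_3 = 10^(15.4/10) = 34.67
Friis cascade:
  F = 1.274 + (3.802 − 1)/257.0 + (3.917 − 1)/93.76 = 1.316
NF = 10 log₁₀(1.316) = 1.19 dB

1.19 dB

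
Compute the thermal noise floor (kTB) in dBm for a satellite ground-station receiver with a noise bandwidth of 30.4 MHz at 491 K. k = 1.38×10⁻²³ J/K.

−96.9 dBm

P_n = kTB = 1.38×10⁻²³ × 491 × 3.04×10⁷ = 2.06×10⁻¹³ W
In dBm: 10 log₁₀(2.06×10⁻¹³ / 10⁻³) = −96.9 dBm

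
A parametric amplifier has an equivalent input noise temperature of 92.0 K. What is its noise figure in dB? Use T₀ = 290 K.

1.20 dB

F = 1 + T_e/T₀ = 1 + 92.0/290 = 1.31724
NF = 10 log₁₀(1.31724) = 1.20 dB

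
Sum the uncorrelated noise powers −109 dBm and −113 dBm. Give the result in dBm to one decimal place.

Convert to linear, add, convert back:
P₁ = 1.26×10⁻¹⁴ W, P₂ = 5.01×10⁻¹⁵ W
P_tot = 1.76×10⁻¹⁴ W → 10 log₁₀(P_tot / 10⁻³) = −107.5 dBm

−107.5 dBm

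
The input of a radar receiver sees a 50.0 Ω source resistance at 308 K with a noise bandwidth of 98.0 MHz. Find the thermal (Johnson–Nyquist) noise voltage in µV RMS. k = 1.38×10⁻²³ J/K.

V_n = √(4kTRB)
4kTRB = 4 × 1.38×10⁻²³ × 308 × 5.00×10¹ × 9.80×10⁷ = 8.33×10⁻¹¹ V²
V_n = √(8.33×10⁻¹¹) = 9.13×10⁻⁶ V = 9.13 µV

9.13 µV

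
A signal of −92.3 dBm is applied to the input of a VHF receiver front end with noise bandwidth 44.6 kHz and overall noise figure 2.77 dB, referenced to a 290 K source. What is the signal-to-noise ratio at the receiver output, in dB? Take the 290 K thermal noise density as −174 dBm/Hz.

32.4 dB

Noise floor: N = −174 + 10 log₁₀(B) + NF
10 log₁₀(4.46×10⁴) = 46.49 dB
N = −174 + 46.49 + 2.77 = −124.74 dBm
SNR = P_sig − N = −92.3 − (−124.74) = 32.44 dB → 32.4 dB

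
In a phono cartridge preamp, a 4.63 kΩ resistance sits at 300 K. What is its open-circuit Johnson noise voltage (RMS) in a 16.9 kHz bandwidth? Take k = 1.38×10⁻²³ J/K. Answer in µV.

V_n = √(4kTRB)
4kTRB = 4 × 1.38×10⁻²³ × 300 × 4.63×10³ × 1.69×10⁴ = 1.30×10⁻¹² V²
V_n = √(1.30×10⁻¹²) = 1.14×10⁻⁶ V = 1.14 µV

1.14 µV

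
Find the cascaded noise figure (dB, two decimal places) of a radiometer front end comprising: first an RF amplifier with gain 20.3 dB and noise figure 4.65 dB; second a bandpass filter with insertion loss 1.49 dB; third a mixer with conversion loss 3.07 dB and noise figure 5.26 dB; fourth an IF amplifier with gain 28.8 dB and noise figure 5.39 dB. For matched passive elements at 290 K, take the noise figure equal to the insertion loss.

4.80 dB

Convert to linear (a loss of L dB is a gain of −L dB): F_i = 10^(NF_i/10), G_i = 10^(G_i,dB/10)
  Stage 1: F_1 = 10^(4.65/10) = 2.917, G_1 = 10^(20.3/10) = 107.2
  Stage 2: F_2 = 10^(1.49/10) = 1.409, G_2 = 10^(−1.49/10) = 0.7096
  Stage 3: F_3 = 10^(5.26/10) = 3.357, G_3 = 10^(−3.07/10) = 0.4932
  Stage 4: F_4 = 10^(5.39/10) = 3.459, G_4 = 10^(28.8/10) = 758.6
Friis cascade:
  F = 2.917 + (1.409 − 1)/107.2 + (3.357 − 1)/76.03 + (3.459 − 1)/37.50 = 3.018
NF = 10 log₁₀(3.018) = 4.80 dB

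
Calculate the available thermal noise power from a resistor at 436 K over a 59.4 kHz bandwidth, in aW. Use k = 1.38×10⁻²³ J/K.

P_n = kTB = 1.38×10⁻²³ × 436 × 5.94×10⁴ = 3.57×10⁻¹⁶ W = 357 aW

357 aW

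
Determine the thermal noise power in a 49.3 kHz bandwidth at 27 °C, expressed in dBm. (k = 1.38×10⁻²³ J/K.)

T = 27 °C + 273.15 = 300.15 K
P_n = kTB = 1.38×10⁻²³ × 300.15 × 4.93×10⁴ = 2.04×10⁻¹⁶ W
In dBm: 10 log₁₀(2.04×10⁻¹⁶ / 10⁻³) = −126.9 dBm

−126.9 dBm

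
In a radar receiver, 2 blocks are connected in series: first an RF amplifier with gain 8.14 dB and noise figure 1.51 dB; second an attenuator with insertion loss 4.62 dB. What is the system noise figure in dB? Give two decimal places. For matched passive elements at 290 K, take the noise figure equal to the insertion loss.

2.32 dB

Convert to linear (a loss of L dB is a gain of −L dB): F_i = 10^(NF_i/10), G_i = 10^(G_i,dB/10)
  Stage 1: F_1 = 10^(1.51/10) = 1.416, G_1 = 10^(8.14/10) = 6.516
  Stage 2: F_2 = 10^(4.62/10) = 2.897, G_2 = 10^(−4.62/10) = 0.3451
Friis cascade:
  F = 1.416 + (2.897 − 1)/6.516 = 1.707
NF = 10 log₁₀(1.707) = 2.32 dB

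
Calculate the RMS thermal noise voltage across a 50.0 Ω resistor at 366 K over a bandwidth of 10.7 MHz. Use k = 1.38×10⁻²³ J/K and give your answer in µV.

V_n = √(4kTRB)
4kTRB = 4 × 1.38×10⁻²³ × 366 × 5.00×10¹ × 1.07×10⁷ = 1.08×10⁻¹¹ V²
V_n = √(1.08×10⁻¹¹) = 3.29×10⁻⁶ V = 3.29 µV

3.29 µV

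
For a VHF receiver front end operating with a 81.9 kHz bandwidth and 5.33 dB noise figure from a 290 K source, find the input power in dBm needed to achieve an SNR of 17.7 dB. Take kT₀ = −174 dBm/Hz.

−101.8 dBm

Sensitivity = −174 + 10 log₁₀(B) + NF + SNR_min
= −174 + 49.13 + 5.33 + 17.7
= −101.84 dBm → −101.8 dBm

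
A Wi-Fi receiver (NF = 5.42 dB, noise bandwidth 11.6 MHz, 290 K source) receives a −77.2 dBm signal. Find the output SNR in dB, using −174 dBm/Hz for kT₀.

20.7 dB

Noise floor: N = −174 + 10 log₁₀(B) + NF
10 log₁₀(1.16×10⁷) = 70.64 dB
N = −174 + 70.64 + 5.42 = −97.94 dBm
SNR = P_sig − N = −77.2 − (−97.94) = 20.74 dB → 20.7 dB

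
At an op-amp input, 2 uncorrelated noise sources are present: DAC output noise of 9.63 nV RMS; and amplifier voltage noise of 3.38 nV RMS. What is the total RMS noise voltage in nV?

10.2 nV

Uncorrelated sources add in power (mean-square): V_tot = √(ΣV_i²)
V_tot = √[(9.63×10⁻⁹)² + (3.38×10⁻⁹)²] = 1.02×10⁻⁸ V = 10.2 nV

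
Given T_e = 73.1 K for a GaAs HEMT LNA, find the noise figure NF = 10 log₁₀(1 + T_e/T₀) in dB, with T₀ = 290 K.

F = 1 + T_e/T₀ = 1 + 73.1/290 = 1.25207
NF = 10 log₁₀(1.25207) = 0.976 dB

0.976 dB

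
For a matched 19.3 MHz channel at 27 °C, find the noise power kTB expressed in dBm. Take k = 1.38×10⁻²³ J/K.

−101.0 dBm

T = 27 °C + 273.15 = 300.15 K
P_n = kTB = 1.38×10⁻²³ × 300.15 × 1.93×10⁷ = 7.99×10⁻¹⁴ W
In dBm: 10 log₁₀(7.99×10⁻¹⁴ / 10⁻³) = −101.0 dBm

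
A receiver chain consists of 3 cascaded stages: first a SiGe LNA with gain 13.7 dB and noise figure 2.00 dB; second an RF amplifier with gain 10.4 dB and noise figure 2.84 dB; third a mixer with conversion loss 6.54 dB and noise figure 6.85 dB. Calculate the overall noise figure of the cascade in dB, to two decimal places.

Convert to linear (a loss of L dB is a gain of −L dB): F_i = 10^(NF_i/10), G_i = 10^(G_i,dB/10)
  Stage 1: F_1 = 10^(2.00/10) = 1.585, G_1 = 10^(13.7/10) = 23.44
  Stage 2: F_2 = 10^(2.84/10) = 1.923, G_2 = 10^(10.4/10) = 10.96
  Stage 3: F_3 = 10^(6.85/10) = 4.842, G_3 = 10^(−6.54/10) = 0.2218
Friis cascade:
  F = 1.585 + (1.923 − 1)/23.44 + (4.842 − 1)/257.0 = 1.639
NF = 10 log₁₀(1.639) = 2.15 dB

2.15 dB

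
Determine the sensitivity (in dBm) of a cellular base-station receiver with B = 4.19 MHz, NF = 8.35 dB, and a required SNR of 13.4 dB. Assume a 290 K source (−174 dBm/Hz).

Sensitivity = −174 + 10 log₁₀(B) + NF + SNR_min
= −174 + 66.22 + 8.35 + 13.4
= −86.03 dBm → −86.0 dBm

−86.0 dBm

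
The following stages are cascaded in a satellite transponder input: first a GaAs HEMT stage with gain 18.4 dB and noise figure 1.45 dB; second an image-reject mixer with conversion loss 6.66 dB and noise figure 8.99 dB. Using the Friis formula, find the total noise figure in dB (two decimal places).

Convert to linear (a loss of L dB is a gain of −L dB): F_i = 10^(NF_i/10), G_i = 10^(G_i,dB/10)
  Stage 1: F_1 = 10^(1.45/10) = 1.396, G_1 = 10^(18.4/10) = 69.18
  Stage 2: F_2 = 10^(8.99/10) = 7.925, G_2 = 10^(−6.66/10) = 0.2158
Friis cascade:
  F = 1.396 + (7.925 − 1)/69.18 = 1.496
NF = 10 log₁₀(1.496) = 1.75 dB

1.75 dB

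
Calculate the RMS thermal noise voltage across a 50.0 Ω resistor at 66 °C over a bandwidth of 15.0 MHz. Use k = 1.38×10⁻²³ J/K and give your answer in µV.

T = 66 °C + 273.15 = 339.15 K
V_n = √(4kTRB)
4kTRB = 4 × 1.38×10⁻²³ × 339.15 × 5.00×10¹ × 1.50×10⁷ = 1.40×10⁻¹¹ V²
V_n = √(1.40×10⁻¹¹) = 3.75×10⁻⁶ V = 3.75 µV

3.75 µV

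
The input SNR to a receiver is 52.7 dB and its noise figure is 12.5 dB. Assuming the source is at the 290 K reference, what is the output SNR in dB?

By definition F = SNR_in/SNR_out, so in dB: SNR_out = SNR_in − NF
SNR_out = 52.7 − 12.5 = 40.2 dB

40.2 dB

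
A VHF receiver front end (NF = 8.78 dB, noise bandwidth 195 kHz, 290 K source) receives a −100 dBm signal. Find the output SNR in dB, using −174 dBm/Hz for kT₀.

12.3 dB

Noise floor: N = −174 + 10 log₁₀(B) + NF
10 log₁₀(1.95×10⁵) = 52.9 dB
N = −174 + 52.9 + 8.78 = −112.32 dBm
SNR = P_sig − N = −100 − (−112.32) = 12.32 dB → 12.3 dB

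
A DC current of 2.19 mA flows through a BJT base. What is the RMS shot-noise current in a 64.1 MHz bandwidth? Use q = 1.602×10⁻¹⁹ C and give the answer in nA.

212 nA

I_n = √(2qI·B)
2qI·B = 2 × 1.602×10⁻¹⁹ × 2.19×10⁻³ × 6.41×10⁷ = 4.50×10⁻¹⁴ A²
I_n = √(4.50×10⁻¹⁴) = 2.12×10⁻⁷ A = 212 nA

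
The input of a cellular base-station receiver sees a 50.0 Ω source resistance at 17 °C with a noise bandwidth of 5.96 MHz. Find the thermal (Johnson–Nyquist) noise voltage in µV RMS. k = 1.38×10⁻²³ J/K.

2.18 µV

T = 17 °C + 273.15 = 290.15 K
V_n = √(4kTRB)
4kTRB = 4 × 1.38×10⁻²³ × 290.15 × 5.00×10¹ × 5.96×10⁶ = 4.77×10⁻¹² V²
V_n = √(4.77×10⁻¹²) = 2.18×10⁻⁶ V = 2.18 µV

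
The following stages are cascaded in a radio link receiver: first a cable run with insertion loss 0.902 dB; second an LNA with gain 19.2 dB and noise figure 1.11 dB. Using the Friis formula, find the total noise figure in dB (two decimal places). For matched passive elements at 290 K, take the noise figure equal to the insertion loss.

Convert to linear (a loss of L dB is a gain of −L dB): F_i = 10^(NF_i/10), G_i = 10^(G_i,dB/10)
  Stage 1: F_1 = 10^(0.902/10) = 1.231, G_1 = 10^(−0.902/10) = 0.8125
  Stage 2: F_2 = 10^(1.11/10) = 1.291, G_2 = 10^(19.2/10) = 83.18
Friis cascade:
  F = 1.231 + (1.291 − 1)/0.8125 = 1.589
NF = 10 log₁₀(1.589) = 2.01 dB

2.01 dB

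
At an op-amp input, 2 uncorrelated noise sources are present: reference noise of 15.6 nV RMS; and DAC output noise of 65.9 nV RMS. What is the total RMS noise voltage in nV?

67.7 nV

Uncorrelated sources add in power (mean-square): V_tot = √(ΣV_i²)
V_tot = √[(1.56×10⁻⁸)² + (6.59×10⁻⁸)²] = 6.77×10⁻⁸ V = 67.7 nV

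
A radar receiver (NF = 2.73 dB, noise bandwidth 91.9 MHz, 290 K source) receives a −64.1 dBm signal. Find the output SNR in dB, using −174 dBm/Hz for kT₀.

27.5 dB

Noise floor: N = −174 + 10 log₁₀(B) + NF
10 log₁₀(9.19×10⁷) = 79.63 dB
N = −174 + 79.63 + 2.73 = −91.64 dBm
SNR = P_sig − N = −64.1 − (−91.64) = 27.54 dB → 27.5 dB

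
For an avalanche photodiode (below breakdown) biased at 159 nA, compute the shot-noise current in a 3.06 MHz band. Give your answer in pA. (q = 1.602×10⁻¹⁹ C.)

395 pA

I_n = √(2qI·B)
2qI·B = 2 × 1.602×10⁻¹⁹ × 1.59×10⁻⁷ × 3.06×10⁶ = 1.56×10⁻¹⁹ A²
I_n = √(1.56×10⁻¹⁹) = 3.95×10⁻¹⁰ A = 395 pA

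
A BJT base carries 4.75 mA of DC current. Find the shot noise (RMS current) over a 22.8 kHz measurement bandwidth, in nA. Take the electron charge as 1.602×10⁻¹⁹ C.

I_n = √(2qI·B)
2qI·B = 2 × 1.602×10⁻¹⁹ × 4.75×10⁻³ × 2.28×10⁴ = 3.47×10⁻¹⁷ A²
I_n = √(3.47×10⁻¹⁷) = 5.89×10⁻⁹ A = 5.89 nA

5.89 nA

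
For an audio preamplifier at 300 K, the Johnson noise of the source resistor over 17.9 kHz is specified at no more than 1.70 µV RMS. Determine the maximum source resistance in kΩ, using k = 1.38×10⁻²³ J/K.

Johnson–Nyquist: V_n = √(4kTRB) ⇒ R = V_n² / (4kTB)
4kTB = 4 × 1.38×10⁻²³ × 300 × 1.79×10⁴ = 2.96×10⁻¹⁶
R = (1.70×10⁻⁶)² / 2.96×10⁻¹⁶ = 9.75×10³ Ω = 9.75 kΩ

9.75 kΩ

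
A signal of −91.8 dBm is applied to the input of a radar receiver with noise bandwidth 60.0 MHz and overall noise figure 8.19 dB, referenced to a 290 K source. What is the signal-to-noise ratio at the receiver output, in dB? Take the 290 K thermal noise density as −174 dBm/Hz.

Noise floor: N = −174 + 10 log₁₀(B) + NF
10 log₁₀(6.00×10⁷) = 77.78 dB
N = −174 + 77.78 + 8.19 = −88.03 dBm
SNR = P_sig − N = −91.8 − (−88.03) = −3.77 dB → −3.8 dB

−3.8 dB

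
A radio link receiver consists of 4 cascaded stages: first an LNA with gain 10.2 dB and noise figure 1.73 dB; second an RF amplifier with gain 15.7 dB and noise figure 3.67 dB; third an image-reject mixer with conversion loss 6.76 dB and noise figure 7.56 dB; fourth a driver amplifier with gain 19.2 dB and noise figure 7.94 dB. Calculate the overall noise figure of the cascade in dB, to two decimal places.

Convert to linear (a loss of L dB is a gain of −L dB): F_i = 10^(NF_i/10), G_i = 10^(G_i,dB/10)
  Stage 1: F_1 = 10^(1.73/10) = 1.489, G_1 = 10^(10.2/10) = 10.47
  Stage 2: F_2 = 10^(3.67/10) = 2.328, G_2 = 10^(15.7/10) = 37.15
  Stage 3: F_3 = 10^(7.56/10) = 5.702, G_3 = 10^(−6.76/10) = 0.2109
  Stage 4: F_4 = 10^(7.94/10) = 6.223, G_4 = 10^(19.2/10) = 83.18
Friis cascade:
  F = 1.489 + (2.328 − 1)/10.47 + (5.702 − 1)/389.0 + (6.223 − 1)/82.04 = 1.692
NF = 10 log₁₀(1.692) = 2.28 dB

2.28 dB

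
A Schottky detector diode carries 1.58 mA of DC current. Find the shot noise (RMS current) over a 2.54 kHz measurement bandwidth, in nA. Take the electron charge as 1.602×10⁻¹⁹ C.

I_n = √(2qI·B)
2qI·B = 2 × 1.602×10⁻¹⁹ × 1.58×10⁻³ × 2.54×10³ = 1.29×10⁻¹⁸ A²
I_n = √(1.29×10⁻¹⁸) = 1.13×10⁻⁹ A = 1.13 nA

1.13 nA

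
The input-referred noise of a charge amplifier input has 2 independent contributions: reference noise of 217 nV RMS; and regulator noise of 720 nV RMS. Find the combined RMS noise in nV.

Uncorrelated sources add in power (mean-square): V_tot = √(ΣV_i²)
V_tot = √[(2.17×10⁻⁷)² + (7.20×10⁻⁷)²] = 7.52×10⁻⁷ V = 752 nV

752 nV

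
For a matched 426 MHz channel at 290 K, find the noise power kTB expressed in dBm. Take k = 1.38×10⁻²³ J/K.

−87.7 dBm

P_n = kTB = 1.38×10⁻²³ × 290 × 4.26×10⁸ = 1.70×10⁻¹² W
In dBm: 10 log₁₀(1.70×10⁻¹² / 10⁻³) = −87.7 dBm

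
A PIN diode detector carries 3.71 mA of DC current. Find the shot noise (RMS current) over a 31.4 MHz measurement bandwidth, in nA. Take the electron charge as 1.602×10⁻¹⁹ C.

I_n = √(2qI·B)
2qI·B = 2 × 1.602×10⁻¹⁹ × 3.71×10⁻³ × 3.14×10⁷ = 3.73×10⁻¹⁴ A²
I_n = √(3.73×10⁻¹⁴) = 1.93×10⁻⁷ A = 193 nA

193 nA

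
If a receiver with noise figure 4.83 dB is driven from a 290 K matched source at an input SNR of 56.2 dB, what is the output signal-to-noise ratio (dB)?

By definition F = SNR_in/SNR_out, so in dB: SNR_out = SNR_in − NF
SNR_out = 56.2 − 4.83 = 51.37 dB

51.37 dB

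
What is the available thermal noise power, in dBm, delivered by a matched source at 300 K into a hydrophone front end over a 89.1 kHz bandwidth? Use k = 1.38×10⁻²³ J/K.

−124.3 dBm

P_n = kTB = 1.38×10⁻²³ × 300 × 8.91×10⁴ = 3.69×10⁻¹⁶ W
In dBm: 10 log₁₀(3.69×10⁻¹⁶ / 10⁻³) = −124.3 dBm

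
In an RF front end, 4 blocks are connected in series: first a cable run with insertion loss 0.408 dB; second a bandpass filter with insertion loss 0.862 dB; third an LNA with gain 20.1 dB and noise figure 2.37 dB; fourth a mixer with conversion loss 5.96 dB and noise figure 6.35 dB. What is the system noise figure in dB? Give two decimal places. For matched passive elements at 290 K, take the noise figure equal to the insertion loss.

Convert to linear (a loss of L dB is a gain of −L dB): F_i = 10^(NF_i/10), G_i = 10^(G_i,dB/10)
  Stage 1: F_1 = 10^(0.408/10) = 1.098, G_1 = 10^(−0.408/10) = 0.9103
  Stage 2: F_2 = 10^(0.862/10) = 1.220, G_2 = 10^(−0.862/10) = 0.8200
  Stage 3: F_3 = 10^(2.37/10) = 1.726, G_3 = 10^(20.1/10) = 102.3
  Stage 4: F_4 = 10^(6.35/10) = 4.315, G_4 = 10^(−5.96/10) = 0.2535
Friis cascade:
  F = 1.098 + (1.220 − 1)/0.9103 + (1.726 − 1)/0.7464 + (4.315 − 1)/76.38 = 2.355
NF = 10 log₁₀(2.355) = 3.72 dB

3.72 dB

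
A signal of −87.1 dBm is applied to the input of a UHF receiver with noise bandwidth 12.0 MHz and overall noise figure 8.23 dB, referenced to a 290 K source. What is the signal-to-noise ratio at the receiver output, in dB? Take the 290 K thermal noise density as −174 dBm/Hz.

7.9 dB

Noise floor: N = −174 + 10 log₁₀(B) + NF
10 log₁₀(1.20×10⁷) = 70.79 dB
N = −174 + 70.79 + 8.23 = −94.98 dBm
SNR = P_sig − N = −87.1 − (−94.98) = 7.88 dB → 7.9 dB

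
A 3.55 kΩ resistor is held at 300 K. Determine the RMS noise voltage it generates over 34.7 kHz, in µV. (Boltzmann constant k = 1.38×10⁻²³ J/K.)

V_n = √(4kTRB)
4kTRB = 4 × 1.38×10⁻²³ × 300 × 3.55×10³ × 3.47×10⁴ = 2.04×10⁻¹² V²
V_n = √(2.04×10⁻¹²) = 1.43×10⁻⁶ V = 1.43 µV

1.43 µV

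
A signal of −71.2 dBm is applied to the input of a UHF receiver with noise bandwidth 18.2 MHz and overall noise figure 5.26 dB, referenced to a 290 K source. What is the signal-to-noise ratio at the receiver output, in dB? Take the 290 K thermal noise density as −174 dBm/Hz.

24.9 dB

Noise floor: N = −174 + 10 log₁₀(B) + NF
10 log₁₀(1.82×10⁷) = 72.6 dB
N = −174 + 72.6 + 5.26 = −96.14 dBm
SNR = P_sig − N = −71.2 − (−96.14) = 24.94 dB → 24.9 dB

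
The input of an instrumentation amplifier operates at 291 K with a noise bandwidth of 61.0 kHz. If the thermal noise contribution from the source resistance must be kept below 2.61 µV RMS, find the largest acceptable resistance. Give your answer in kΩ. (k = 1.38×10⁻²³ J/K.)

6.95 kΩ

Johnson–Nyquist: V_n = √(4kTRB) ⇒ R = V_n² / (4kTB)
4kTB = 4 × 1.38×10⁻²³ × 291 × 6.10×10⁴ = 9.80×10⁻¹⁶
R = (2.61×10⁻⁶)² / 9.80×10⁻¹⁶ = 6.95×10³ Ω = 6.95 kΩ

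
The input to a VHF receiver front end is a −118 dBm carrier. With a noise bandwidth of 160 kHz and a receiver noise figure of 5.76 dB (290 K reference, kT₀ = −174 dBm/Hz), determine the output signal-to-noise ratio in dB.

−1.8 dB

Noise floor: N = −174 + 10 log₁₀(B) + NF
10 log₁₀(1.60×10⁵) = 52.04 dB
N = −174 + 52.04 + 5.76 = −116.20 dBm
SNR = P_sig − N = −118 − (−116.20) = −1.80 dB → −1.8 dB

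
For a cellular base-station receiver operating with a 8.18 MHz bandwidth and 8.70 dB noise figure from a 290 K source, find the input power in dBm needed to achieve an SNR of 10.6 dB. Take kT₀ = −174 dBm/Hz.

−85.6 dBm

Sensitivity = −174 + 10 log₁₀(B) + NF + SNR_min
= −174 + 69.13 + 8.70 + 10.6
= −85.57 dBm → −85.6 dBm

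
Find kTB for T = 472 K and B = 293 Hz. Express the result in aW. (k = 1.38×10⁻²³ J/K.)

1.91 aW

P_n = kTB = 1.38×10⁻²³ × 472 × 2.93×10² = 1.91×10⁻¹⁸ W = 1.91 aW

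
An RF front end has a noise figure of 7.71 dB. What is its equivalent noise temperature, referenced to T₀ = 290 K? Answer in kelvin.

1422 K

F = 10^(7.71/10) = 5.90201
T_e = (F − 1)·T₀ = (5.90201 − 1) × 290 = 1422 K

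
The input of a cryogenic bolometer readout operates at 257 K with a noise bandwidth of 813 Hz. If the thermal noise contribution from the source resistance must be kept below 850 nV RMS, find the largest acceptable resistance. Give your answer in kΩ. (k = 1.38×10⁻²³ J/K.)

Johnson–Nyquist: V_n = √(4kTRB) ⇒ R = V_n² / (4kTB)
4kTB = 4 × 1.38×10⁻²³ × 257 × 8.13×10² = 1.15×10⁻¹⁷
R = (8.50×10⁻⁷)² / 1.15×10⁻¹⁷ = 6.26×10⁴ Ω = 62.6 kΩ

62.6 kΩ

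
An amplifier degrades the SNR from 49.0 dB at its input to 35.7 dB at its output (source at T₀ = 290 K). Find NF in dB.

13.3 dB

NF (dB) = SNR_in(dB) − SNR_out(dB) when the source is at T₀
NF = 49.0 − 35.7 = 13.3 dB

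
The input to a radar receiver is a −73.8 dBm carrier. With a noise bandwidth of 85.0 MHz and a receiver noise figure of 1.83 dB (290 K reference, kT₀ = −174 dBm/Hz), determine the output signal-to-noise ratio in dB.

19.1 dB

Noise floor: N = −174 + 10 log₁₀(B) + NF
10 log₁₀(8.50×10⁷) = 79.29 dB
N = −174 + 79.29 + 1.83 = −92.88 dBm
SNR = P_sig − N = −73.8 − (−92.88) = 19.08 dB → 19.1 dB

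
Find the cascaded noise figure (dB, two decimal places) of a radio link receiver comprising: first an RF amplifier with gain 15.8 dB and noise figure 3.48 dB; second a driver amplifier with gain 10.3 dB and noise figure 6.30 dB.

Convert to linear (a loss of L dB is a gain of −L dB): F_i = 10^(NF_i/10), G_i = 10^(G_i,dB/10)
  Stage 1: F_1 = 10^(3.48/10) = 2.228, G_1 = 10^(15.8/10) = 38.02
  Stage 2: F_2 = 10^(6.30/10) = 4.266, G_2 = 10^(10.3/10) = 10.72
Friis cascade:
  F = 2.228 + (4.266 − 1)/38.02 = 2.314
NF = 10 log₁₀(2.314) = 3.64 dB

3.64 dB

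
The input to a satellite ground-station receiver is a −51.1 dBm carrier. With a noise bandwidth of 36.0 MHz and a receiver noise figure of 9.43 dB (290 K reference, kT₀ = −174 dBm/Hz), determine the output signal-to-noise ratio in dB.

37.9 dB

Noise floor: N = −174 + 10 log₁₀(B) + NF
10 log₁₀(3.60×10⁷) = 75.56 dB
N = −174 + 75.56 + 9.43 = −89.01 dBm
SNR = P_sig − N = −51.1 − (−89.01) = 37.91 dB → 37.9 dB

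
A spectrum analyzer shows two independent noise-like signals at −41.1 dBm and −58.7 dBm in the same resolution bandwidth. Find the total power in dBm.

−41.0 dBm

Convert to linear, add, convert back:
P₁ = 7.76×10⁻⁸ W, P₂ = 1.35×10⁻⁹ W
P_tot = 7.90×10⁻⁸ W → 10 log₁₀(P_tot / 10⁻³) = −41.0 dBm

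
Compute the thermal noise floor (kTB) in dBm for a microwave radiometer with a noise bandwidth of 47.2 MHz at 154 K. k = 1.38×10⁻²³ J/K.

P_n = kTB = 1.38×10⁻²³ × 154 × 4.72×10⁷ = 1.00×10⁻¹³ W
In dBm: 10 log₁₀(1.00×10⁻¹³ / 10⁻³) = −100.0 dBm

−100.0 dBm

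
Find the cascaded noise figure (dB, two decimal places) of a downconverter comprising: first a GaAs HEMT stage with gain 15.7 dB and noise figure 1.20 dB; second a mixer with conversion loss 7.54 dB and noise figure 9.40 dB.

Convert to linear (a loss of L dB is a gain of −L dB): F_i = 10^(NF_i/10), G_i = 10^(G_i,dB/10)
  Stage 1: F_1 = 10^(1.20/10) = 1.318, G_1 = 10^(15.7/10) = 37.15
  Stage 2: F_2 = 10^(9.40/10) = 8.710, G_2 = 10^(−7.54/10) = 0.1762
Friis cascade:
  F = 1.318 + (8.710 − 1)/37.15 = 1.526
NF = 10 log₁₀(1.526) = 1.83 dB

1.83 dB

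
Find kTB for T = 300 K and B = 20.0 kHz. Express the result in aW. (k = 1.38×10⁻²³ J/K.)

P_n = kTB = 1.38×10⁻²³ × 300 × 2.00×10⁴ = 8.28×10⁻¹⁷ W = 82.8 aW

82.8 aW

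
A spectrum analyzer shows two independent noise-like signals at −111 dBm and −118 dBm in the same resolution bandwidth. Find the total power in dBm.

Convert to linear, add, convert back:
P₁ = 7.94×10⁻¹⁵ W, P₂ = 1.58×10⁻¹⁵ W
P_tot = 9.53×10⁻¹⁵ W → 10 log₁₀(P_tot / 10⁻³) = −110.2 dBm

−110.2 dBm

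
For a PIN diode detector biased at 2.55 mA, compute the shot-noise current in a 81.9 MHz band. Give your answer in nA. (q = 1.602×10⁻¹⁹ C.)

I_n = √(2qI·B)
2qI·B = 2 × 1.602×10⁻¹⁹ × 2.55×10⁻³ × 8.19×10⁷ = 6.69×10⁻¹⁴ A²
I_n = √(6.69×10⁻¹⁴) = 2.59×10⁻⁷ A = 259 nA

259 nA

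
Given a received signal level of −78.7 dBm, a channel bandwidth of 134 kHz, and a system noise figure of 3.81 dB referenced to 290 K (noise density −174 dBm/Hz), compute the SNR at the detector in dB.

40.2 dB

Noise floor: N = −174 + 10 log₁₀(B) + NF
10 log₁₀(1.34×10⁵) = 51.27 dB
N = −174 + 51.27 + 3.81 = −118.92 dBm
SNR = P_sig − N = −78.7 − (−118.92) = 40.22 dB → 40.2 dB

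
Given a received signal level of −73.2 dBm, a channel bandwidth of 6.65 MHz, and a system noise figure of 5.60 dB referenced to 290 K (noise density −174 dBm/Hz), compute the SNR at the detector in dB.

Noise floor: N = −174 + 10 log₁₀(B) + NF
10 log₁₀(6.65×10⁶) = 68.23 dB
N = −174 + 68.23 + 5.60 = −100.17 dBm
SNR = P_sig − N = −73.2 − (−100.17) = 26.97 dB → 27.0 dB

27.0 dB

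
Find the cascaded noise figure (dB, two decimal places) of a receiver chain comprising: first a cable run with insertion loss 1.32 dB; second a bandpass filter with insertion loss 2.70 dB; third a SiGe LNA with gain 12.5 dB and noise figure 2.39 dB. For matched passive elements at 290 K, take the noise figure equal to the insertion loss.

6.41 dB

Convert to linear (a loss of L dB is a gain of −L dB): F_i = 10^(NF_i/10), G_i = 10^(G_i,dB/10)
  Stage 1: F_1 = 10^(1.32/10) = 1.355, G_1 = 10^(−1.32/10) = 0.7379
  Stage 2: F_2 = 10^(2.70/10) = 1.862, G_2 = 10^(−2.70/10) = 0.5370
  Stage 3: F_3 = 10^(2.39/10) = 1.734, G_3 = 10^(12.5/10) = 17.78
Friis cascade:
  F = 1.355 + (1.862 − 1)/0.7379 + (1.734 − 1)/0.3963 = 4.375
NF = 10 log₁₀(4.375) = 6.41 dB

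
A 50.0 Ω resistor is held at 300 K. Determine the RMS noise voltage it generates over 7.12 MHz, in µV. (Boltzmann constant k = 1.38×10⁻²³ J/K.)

V_n = √(4kTRB)
4kTRB = 4 × 1.38×10⁻²³ × 300 × 5.00×10¹ × 7.12×10⁶ = 5.90×10⁻¹² V²
V_n = √(5.90×10⁻¹²) = 2.43×10⁻⁶ V = 2.43 µV

2.43 µV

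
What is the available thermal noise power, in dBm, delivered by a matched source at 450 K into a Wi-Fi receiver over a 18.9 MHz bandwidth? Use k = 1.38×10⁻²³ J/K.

−99.3 dBm

P_n = kTB = 1.38×10⁻²³ × 450 × 1.89×10⁷ = 1.17×10⁻¹³ W
In dBm: 10 log₁₀(1.17×10⁻¹³ / 10⁻³) = −99.3 dBm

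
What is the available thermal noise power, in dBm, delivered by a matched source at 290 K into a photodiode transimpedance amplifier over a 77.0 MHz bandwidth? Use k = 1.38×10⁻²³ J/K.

−95.1 dBm

P_n = kTB = 1.38×10⁻²³ × 290 × 7.70×10⁷ = 3.08×10⁻¹³ W
In dBm: 10 log₁₀(3.08×10⁻¹³ / 10⁻³) = −95.1 dBm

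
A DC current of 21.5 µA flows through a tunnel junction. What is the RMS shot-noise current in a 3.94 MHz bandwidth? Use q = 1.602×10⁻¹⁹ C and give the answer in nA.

5.21 nA

I_n = √(2qI·B)
2qI·B = 2 × 1.602×10⁻¹⁹ × 2.15×10⁻⁵ × 3.94×10⁶ = 2.71×10⁻¹⁷ A²
I_n = √(2.71×10⁻¹⁷) = 5.21×10⁻⁹ A = 5.21 nA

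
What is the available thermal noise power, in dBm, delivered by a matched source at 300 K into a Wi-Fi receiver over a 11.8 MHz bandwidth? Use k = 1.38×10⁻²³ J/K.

P_n = kTB = 1.38×10⁻²³ × 300 × 1.18×10⁷ = 4.89×10⁻¹⁴ W
In dBm: 10 log₁₀(4.89×10⁻¹⁴ / 10⁻³) = −103.1 dBm

−103.1 dBm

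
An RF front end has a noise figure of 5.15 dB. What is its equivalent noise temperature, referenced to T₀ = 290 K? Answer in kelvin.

F = 10^(5.15/10) = 3.27341
T_e = (F − 1)·T₀ = (3.27341 − 1) × 290 = 659 K

659 K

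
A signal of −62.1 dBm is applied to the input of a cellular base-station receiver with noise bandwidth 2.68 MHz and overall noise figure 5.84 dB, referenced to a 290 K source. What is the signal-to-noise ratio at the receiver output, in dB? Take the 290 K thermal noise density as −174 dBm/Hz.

41.8 dB

Noise floor: N = −174 + 10 log₁₀(B) + NF
10 log₁₀(2.68×10⁶) = 64.28 dB
N = −174 + 64.28 + 5.84 = −103.88 dBm
SNR = P_sig − N = −62.1 − (−103.88) = 41.78 dB → 41.8 dB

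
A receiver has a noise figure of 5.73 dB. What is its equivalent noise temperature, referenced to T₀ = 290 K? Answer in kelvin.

795 K

F = 10^(5.73/10) = 3.74111
T_e = (F − 1)·T₀ = (3.74111 − 1) × 290 = 795 K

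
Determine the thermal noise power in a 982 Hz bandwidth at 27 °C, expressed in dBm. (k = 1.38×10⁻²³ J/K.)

T = 27 °C + 273.15 = 300.15 K
P_n = kTB = 1.38×10⁻²³ × 300.15 × 9.82×10² = 4.07×10⁻¹⁸ W
In dBm: 10 log₁₀(4.07×10⁻¹⁸ / 10⁻³) = −143.9 dBm

−143.9 dBm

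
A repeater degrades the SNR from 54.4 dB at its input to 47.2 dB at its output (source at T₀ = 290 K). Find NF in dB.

7.2 dB

NF (dB) = SNR_in(dB) − SNR_out(dB) when the source is at T₀
NF = 54.4 − 47.2 = 7.2 dB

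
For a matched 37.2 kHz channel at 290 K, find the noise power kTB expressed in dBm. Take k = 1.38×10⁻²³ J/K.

−128.3 dBm

P_n = kTB = 1.38×10⁻²³ × 290 × 3.72×10⁴ = 1.49×10⁻¹⁶ W
In dBm: 10 log₁₀(1.49×10⁻¹⁶ / 10⁻³) = −128.3 dBm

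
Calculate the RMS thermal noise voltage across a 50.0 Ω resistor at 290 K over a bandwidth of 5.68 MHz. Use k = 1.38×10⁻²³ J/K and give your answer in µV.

2.13 µV

V_n = √(4kTRB)
4kTRB = 4 × 1.38×10⁻²³ × 290 × 5.00×10¹ × 5.68×10⁶ = 4.55×10⁻¹² V²
V_n = √(4.55×10⁻¹²) = 2.13×10⁻⁶ V = 2.13 µV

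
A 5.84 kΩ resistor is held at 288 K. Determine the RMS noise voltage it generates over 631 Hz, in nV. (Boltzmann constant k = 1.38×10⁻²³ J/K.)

V_n = √(4kTRB)
4kTRB = 4 × 1.38×10⁻²³ × 288 × 5.84×10³ × 6.31×10² = 5.86×10⁻¹⁴ V²
V_n = √(5.86×10⁻¹⁴) = 2.42×10⁻⁷ V = 242 nV

242 nV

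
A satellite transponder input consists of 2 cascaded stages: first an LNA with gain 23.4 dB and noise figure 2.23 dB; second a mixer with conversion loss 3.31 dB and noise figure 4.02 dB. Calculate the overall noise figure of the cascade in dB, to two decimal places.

2.25 dB

Convert to linear (a loss of L dB is a gain of −L dB): F_i = 10^(NF_i/10), G_i = 10^(G_i,dB/10)
  Stage 1: F_1 = 10^(2.23/10) = 1.671, G_1 = 10^(23.4/10) = 218.8
  Stage 2: F_2 = 10^(4.02/10) = 2.523, G_2 = 10^(−3.31/10) = 0.4667
Friis cascade:
  F = 1.671 + (2.523 − 1)/218.8 = 1.678
NF = 10 log₁₀(1.678) = 2.25 dB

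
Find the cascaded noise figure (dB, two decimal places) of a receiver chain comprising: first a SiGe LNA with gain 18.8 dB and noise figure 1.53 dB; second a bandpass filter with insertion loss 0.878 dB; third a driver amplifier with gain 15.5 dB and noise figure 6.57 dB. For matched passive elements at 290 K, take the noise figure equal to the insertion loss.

1.71 dB

Convert to linear (a loss of L dB is a gain of −L dB): F_i = 10^(NF_i/10), G_i = 10^(G_i,dB/10)
  Stage 1: F_1 = 10^(1.53/10) = 1.422, G_1 = 10^(18.8/10) = 75.86
  Stage 2: F_2 = 10^(0.878/10) = 1.224, G_2 = 10^(−0.878/10) = 0.8170
  Stage 3: F_3 = 10^(6.57/10) = 4.539, G_3 = 10^(15.5/10) = 35.48
Friis cascade:
  F = 1.422 + (1.224 − 1)/75.86 + (4.539 − 1)/61.97 = 1.482
NF = 10 log₁₀(1.482) = 1.71 dB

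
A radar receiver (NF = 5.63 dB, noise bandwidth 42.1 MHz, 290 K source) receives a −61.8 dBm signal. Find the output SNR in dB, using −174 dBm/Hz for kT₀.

30.3 dB

Noise floor: N = −174 + 10 log₁₀(B) + NF
10 log₁₀(4.21×10⁷) = 76.24 dB
N = −174 + 76.24 + 5.63 = −92.13 dBm
SNR = P_sig − N = −61.8 − (−92.13) = 30.33 dB → 30.3 dB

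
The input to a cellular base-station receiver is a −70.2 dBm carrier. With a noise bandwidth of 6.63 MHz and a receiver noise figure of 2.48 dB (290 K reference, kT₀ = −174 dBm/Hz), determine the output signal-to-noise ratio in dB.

33.1 dB

Noise floor: N = −174 + 10 log₁₀(B) + NF
10 log₁₀(6.63×10⁶) = 68.22 dB
N = −174 + 68.22 + 2.48 = −103.30 dBm
SNR = P_sig − N = −70.2 − (−103.30) = 33.10 dB → 33.1 dB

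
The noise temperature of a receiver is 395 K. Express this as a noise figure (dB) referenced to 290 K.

F = 1 + T_e/T₀ = 1 + 395/290 = 2.36207
NF = 10 log₁₀(2.36207) = 3.73 dB

3.73 dB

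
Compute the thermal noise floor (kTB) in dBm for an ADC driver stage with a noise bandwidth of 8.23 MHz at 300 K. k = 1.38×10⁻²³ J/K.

−104.7 dBm

P_n = kTB = 1.38×10⁻²³ × 300 × 8.23×10⁶ = 3.41×10⁻¹⁴ W
In dBm: 10 log₁₀(3.41×10⁻¹⁴ / 10⁻³) = −104.7 dBm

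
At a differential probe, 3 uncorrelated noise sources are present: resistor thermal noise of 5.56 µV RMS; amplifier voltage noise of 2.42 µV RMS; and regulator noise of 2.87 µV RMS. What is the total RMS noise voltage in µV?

6.71 µV

Uncorrelated sources add in power (mean-square): V_tot = √(ΣV_i²)
V_tot = √[(5.56×10⁻⁶)² + (2.42×10⁻⁶)² + (2.87×10⁻⁶)²] = 6.71×10⁻⁶ V = 6.71 µV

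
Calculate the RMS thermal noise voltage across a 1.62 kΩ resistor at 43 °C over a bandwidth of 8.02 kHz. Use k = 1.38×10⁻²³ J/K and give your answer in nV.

476 nV

T = 43 °C + 273.15 = 316.15 K
V_n = √(4kTRB)
4kTRB = 4 × 1.38×10⁻²³ × 316.15 × 1.62×10³ × 8.02×10³ = 2.27×10⁻¹³ V²
V_n = √(2.27×10⁻¹³) = 4.76×10⁻⁷ V = 476 nV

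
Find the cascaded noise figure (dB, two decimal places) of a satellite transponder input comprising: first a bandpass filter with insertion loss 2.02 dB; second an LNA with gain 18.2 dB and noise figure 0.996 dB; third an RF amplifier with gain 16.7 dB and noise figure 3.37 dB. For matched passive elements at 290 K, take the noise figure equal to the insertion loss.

Convert to linear (a loss of L dB is a gain of −L dB): F_i = 10^(NF_i/10), G_i = 10^(G_i,dB/10)
  Stage 1: F_1 = 10^(2.02/10) = 1.592, G_1 = 10^(−2.02/10) = 0.6281
  Stage 2: F_2 = 10^(0.996/10) = 1.258, G_2 = 10^(18.2/10) = 66.07
  Stage 3: F_3 = 10^(3.37/10) = 2.173, G_3 = 10^(16.7/10) = 46.77
Friis cascade:
  F = 1.592 + (1.258 − 1)/0.6281 + (2.173 − 1)/41.50 = 2.031
NF = 10 log₁₀(2.031) = 3.08 dB

3.08 dB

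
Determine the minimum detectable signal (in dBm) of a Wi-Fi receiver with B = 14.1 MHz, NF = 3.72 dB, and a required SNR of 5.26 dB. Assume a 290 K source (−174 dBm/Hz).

Sensitivity = −174 + 10 log₁₀(B) + NF + SNR_min
= −174 + 71.49 + 3.72 + 5.26
= −93.53 dBm → −93.5 dBm

−93.5 dBm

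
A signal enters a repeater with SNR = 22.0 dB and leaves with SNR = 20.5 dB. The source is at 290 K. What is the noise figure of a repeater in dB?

1.5 dB

NF (dB) = SNR_in(dB) − SNR_out(dB) when the source is at T₀
NF = 22.0 − 20.5 = 1.5 dB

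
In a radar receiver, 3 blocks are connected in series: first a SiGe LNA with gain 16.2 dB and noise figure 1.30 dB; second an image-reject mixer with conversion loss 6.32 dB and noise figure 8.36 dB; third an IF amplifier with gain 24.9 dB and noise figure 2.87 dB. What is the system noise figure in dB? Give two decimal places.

Convert to linear (a loss of L dB is a gain of −L dB): F_i = 10^(NF_i/10), G_i = 10^(G_i,dB/10)
  Stage 1: F_1 = 10^(1.30/10) = 1.349, G_1 = 10^(16.2/10) = 41.69
  Stage 2: F_2 = 10^(8.36/10) = 6.855, G_2 = 10^(−6.32/10) = 0.2333
  Stage 3: F_3 = 10^(2.87/10) = 1.936, G_3 = 10^(24.9/10) = 309.0
Friis cascade:
  F = 1.349 + (6.855 − 1)/41.69 + (1.936 − 1)/9.727 = 1.586
NF = 10 log₁₀(1.586) = 2.00 dB

2.00 dB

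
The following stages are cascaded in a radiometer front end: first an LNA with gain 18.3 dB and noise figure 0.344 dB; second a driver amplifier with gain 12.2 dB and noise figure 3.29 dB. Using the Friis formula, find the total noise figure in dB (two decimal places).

Convert to linear (a loss of L dB is a gain of −L dB): F_i = 10^(NF_i/10), G_i = 10^(G_i,dB/10)
  Stage 1: F_1 = 10^(0.344/10) = 1.082, G_1 = 10^(18.3/10) = 67.61
  Stage 2: F_2 = 10^(3.29/10) = 2.133, G_2 = 10^(12.2/10) = 16.60
Friis cascade:
  F = 1.082 + (2.133 − 1)/67.61 = 1.099
NF = 10 log₁₀(1.099) = 0.41 dB

0.41 dB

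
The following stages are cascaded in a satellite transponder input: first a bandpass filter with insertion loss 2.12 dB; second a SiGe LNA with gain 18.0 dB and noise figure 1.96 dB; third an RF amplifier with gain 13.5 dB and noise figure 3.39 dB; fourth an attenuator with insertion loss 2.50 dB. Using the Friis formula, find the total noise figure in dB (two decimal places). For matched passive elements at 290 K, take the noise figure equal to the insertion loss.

4.13 dB

Convert to linear (a loss of L dB is a gain of −L dB): F_i = 10^(NF_i/10), G_i = 10^(G_i,dB/10)
  Stage 1: F_1 = 10^(2.12/10) = 1.629, G_1 = 10^(−2.12/10) = 0.6138
  Stage 2: F_2 = 10^(1.96/10) = 1.570, G_2 = 10^(18.0/10) = 63.10
  Stage 3: F_3 = 10^(3.39/10) = 2.183, G_3 = 10^(13.5/10) = 22.39
  Stage 4: F_4 = 10^(2.50/10) = 1.778, G_4 = 10^(−2.50/10) = 0.5623
Friis cascade:
  F = 1.629 + (1.570 − 1)/0.6138 + (2.183 − 1)/38.73 + (1.778 − 1)/867.0 = 2.590
NF = 10 log₁₀(2.590) = 4.13 dB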